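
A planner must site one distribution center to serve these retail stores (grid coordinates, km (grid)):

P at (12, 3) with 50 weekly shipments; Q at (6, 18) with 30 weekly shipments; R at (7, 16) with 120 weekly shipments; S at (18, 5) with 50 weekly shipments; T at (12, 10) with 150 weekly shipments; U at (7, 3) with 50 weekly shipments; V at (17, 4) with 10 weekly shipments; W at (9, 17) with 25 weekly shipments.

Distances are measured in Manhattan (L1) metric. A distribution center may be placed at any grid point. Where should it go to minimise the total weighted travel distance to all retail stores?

Manhattan distance separates: Σwᵢ(|x−xᵢ|+|y−yᵢ|) = Σwᵢ|x−xᵢ| + Σwᵢ|y−yᵢ|, so x and y are optimised independently as 1-D weighted medians.
Total weight W = 485; half = 242.5.
x-coordinate, sorted with cumulative weight:
  x=6 (Q, w=30) cum 30
  x=7 (R, w=120) cum 150
  x=7 (U, w=50) cum 200
  x=9 (W, w=25) cum 225
  x=12 (P, w=50) cum 275  ← median
  x=12 (T, w=150) cum 425
  x=17 (V, w=10) cum 435
  x=18 (S, w=50) cum 485
⇒ x* = 12
y-coordinate, sorted with cumulative weight:
  y=3 (P, w=50) cum 50
  y=3 (U, w=50) cum 100
  y=4 (V, w=10) cum 110
  y=5 (S, w=50) cum 160
  y=10 (T, w=150) cum 310  ← median
  y=16 (R, w=120) cum 430
  y=17 (W, w=25) cum 455
  y=18 (Q, w=30) cum 485
⇒ y* = 10

(12, 10)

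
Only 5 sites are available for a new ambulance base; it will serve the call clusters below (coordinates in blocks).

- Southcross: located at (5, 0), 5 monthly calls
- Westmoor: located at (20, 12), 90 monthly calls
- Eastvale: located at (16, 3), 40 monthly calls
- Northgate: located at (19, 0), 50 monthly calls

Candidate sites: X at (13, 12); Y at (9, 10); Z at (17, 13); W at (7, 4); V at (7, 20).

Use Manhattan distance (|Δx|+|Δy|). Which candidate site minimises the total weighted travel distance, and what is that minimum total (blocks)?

Total weighted distance at each candidate:
  X (13, 12): total = 2110
  Y (9, 10): total = 2800
  Z (17, 13): total = 1675
  W (7, 4): total = 3120
  V (7, 20): total = 4640
Minimum is at Z with total 1675 blocks.

Z, total 1675 blocks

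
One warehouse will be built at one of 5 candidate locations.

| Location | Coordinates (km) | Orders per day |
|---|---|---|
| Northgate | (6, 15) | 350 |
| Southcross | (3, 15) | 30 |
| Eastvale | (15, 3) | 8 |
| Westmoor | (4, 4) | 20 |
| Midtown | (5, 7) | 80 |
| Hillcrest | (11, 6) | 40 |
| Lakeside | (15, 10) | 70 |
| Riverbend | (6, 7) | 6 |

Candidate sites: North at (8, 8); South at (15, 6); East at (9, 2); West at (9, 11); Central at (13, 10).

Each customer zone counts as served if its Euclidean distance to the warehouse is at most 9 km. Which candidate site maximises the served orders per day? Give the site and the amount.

North, covering 604

Coverage radius r = 9 km; a point is covered iff (Δx)²+(Δy)² ≤ 9² = 81.
  North (8, 8): covers {Northgate, Southcross, Eastvale, Westmoor, Midtown, Hillcrest, Lakeside, Riverbend} → 604
  South (15, 6): covers {Eastvale, Hillcrest, Lakeside} → 118
  East (9, 2): covers {Eastvale, Westmoor, Midtown, Hillcrest, Riverbend} → 154
  West (9, 11): covers {Northgate, Southcross, Westmoor, Midtown, Hillcrest, Lakeside, Riverbend} → 596
  Central (13, 10): covers {Northgate, Eastvale, Midtown, Hillcrest, Lakeside, Riverbend} → 554
Maximum coverage at North: 604 orders per day.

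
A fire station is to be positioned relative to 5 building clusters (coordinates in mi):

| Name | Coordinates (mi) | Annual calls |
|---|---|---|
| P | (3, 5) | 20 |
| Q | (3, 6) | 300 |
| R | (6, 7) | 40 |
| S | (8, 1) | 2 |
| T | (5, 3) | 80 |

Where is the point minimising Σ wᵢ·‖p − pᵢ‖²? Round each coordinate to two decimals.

The minimiser of Σwᵢ‖p−pᵢ‖² is the weighted centroid p* = (Σwᵢpᵢ)/(Σwᵢ).
Σwᵢ = 442.
Σwᵢxᵢ = 20·3 + 300·3 + 40·6 + 2·8 + 80·5 = 1616.
Σwᵢyᵢ = 20·5 + 300·6 + 40·7 + 2·1 + 80·3 = 2422.
x* = 1616/442 = 3.66, y* = 2422/442 = 5.48.

(3.66, 5.48)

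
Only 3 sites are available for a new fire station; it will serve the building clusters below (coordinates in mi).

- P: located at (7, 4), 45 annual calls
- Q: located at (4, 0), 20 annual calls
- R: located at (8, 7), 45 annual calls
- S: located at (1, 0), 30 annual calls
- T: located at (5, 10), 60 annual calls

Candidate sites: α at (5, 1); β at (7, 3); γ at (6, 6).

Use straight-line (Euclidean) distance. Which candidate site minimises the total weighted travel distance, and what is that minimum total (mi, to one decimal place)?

γ, total 809.4 mi

Total weighted distance at each candidate:
  α (5, 1): total = 1156.1
  β (7, 3): total = 953.4
  γ (6, 6): total = 809.4
Minimum is at γ with total 809.4 mi.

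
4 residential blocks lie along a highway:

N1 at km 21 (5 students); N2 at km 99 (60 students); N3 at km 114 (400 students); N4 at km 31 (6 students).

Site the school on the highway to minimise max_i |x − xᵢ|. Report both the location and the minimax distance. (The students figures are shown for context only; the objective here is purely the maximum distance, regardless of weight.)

location 67.5, max distance 46.5

The 1-center on a line is the midpoint of the two extreme points: leftmost at 21, rightmost at 114.
Optimal location = (21 + 114)/2 = 67.5; maximum distance = (114 − 21)/2 = 46.5.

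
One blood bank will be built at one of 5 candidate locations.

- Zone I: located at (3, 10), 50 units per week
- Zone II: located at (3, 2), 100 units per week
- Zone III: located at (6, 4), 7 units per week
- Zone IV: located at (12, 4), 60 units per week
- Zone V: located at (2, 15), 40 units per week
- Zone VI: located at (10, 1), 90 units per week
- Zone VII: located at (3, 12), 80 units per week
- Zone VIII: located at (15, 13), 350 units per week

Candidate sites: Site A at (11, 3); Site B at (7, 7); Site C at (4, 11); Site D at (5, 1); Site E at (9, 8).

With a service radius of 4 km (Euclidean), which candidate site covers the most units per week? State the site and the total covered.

Site A, covering 150

Coverage radius r = 4 km; a point is covered iff (Δx)²+(Δy)² ≤ 4² = 16.
  Site A (11, 3): covers {Zone IV, Zone VI} → 150
  Site B (7, 7): covers {Zone III} → 7
  Site C (4, 11): covers {Zone I, Zone VII} → 130
  Site D (5, 1): covers {Zone II, Zone III} → 107
  Site E (9, 8): covers {none} → 0
Maximum coverage at Site A: 150 units per week.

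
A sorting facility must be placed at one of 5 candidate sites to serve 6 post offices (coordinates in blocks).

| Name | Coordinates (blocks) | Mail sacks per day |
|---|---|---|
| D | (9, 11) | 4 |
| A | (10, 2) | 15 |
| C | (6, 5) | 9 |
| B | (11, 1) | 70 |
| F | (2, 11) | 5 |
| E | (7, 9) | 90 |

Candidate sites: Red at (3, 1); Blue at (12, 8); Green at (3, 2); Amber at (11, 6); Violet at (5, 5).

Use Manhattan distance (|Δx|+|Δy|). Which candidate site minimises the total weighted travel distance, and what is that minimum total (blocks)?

Amber, total 1207 blocks

Total weighted distance at each candidate:
  Red (3, 1): total = 1942
  Blue (12, 8): total = 1390
  Green (3, 2): total = 1889
  Amber (11, 6): total = 1207
  Violet (5, 5): total = 1454
Minimum is at Amber with total 1207 blocks.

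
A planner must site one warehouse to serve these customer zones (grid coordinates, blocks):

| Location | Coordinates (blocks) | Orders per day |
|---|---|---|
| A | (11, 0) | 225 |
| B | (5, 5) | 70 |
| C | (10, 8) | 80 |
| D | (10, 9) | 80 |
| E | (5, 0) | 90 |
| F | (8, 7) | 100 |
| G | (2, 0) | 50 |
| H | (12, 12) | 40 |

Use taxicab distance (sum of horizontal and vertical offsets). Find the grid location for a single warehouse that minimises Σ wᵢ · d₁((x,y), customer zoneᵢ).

(10, 5)

Manhattan distance separates: Σwᵢ(|x−xᵢ|+|y−yᵢ|) = Σwᵢ|x−xᵢ| + Σwᵢ|y−yᵢ|, so x and y are optimised independently as 1-D weighted medians.
Total weight W = 735; half = 367.5.
x-coordinate, sorted with cumulative weight:
  x=2 (G, w=50) cum 50
  x=5 (B, w=70) cum 120
  x=5 (E, w=90) cum 210
  x=8 (F, w=100) cum 310
  x=10 (C, w=80) cum 390  ← median
  x=10 (D, w=80) cum 470
  x=11 (A, w=225) cum 695
  x=12 (H, w=40) cum 735
⇒ x* = 10
y-coordinate, sorted with cumulative weight:
  y=0 (A, w=225) cum 225
  y=0 (E, w=90) cum 315
  y=0 (G, w=50) cum 365
  y=5 (B, w=70) cum 435  ← median
  y=7 (F, w=100) cum 535
  y=8 (C, w=80) cum 615
  y=9 (D, w=80) cum 695
  y=12 (H, w=40) cum 735
⇒ y* = 5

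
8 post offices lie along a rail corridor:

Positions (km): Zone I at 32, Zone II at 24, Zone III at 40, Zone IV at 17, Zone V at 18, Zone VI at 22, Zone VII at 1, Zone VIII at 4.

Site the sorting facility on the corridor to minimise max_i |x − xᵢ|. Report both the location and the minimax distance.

The 1-center on a line is the midpoint of the two extreme points: leftmost at 1, rightmost at 40.
Optimal location = (1 + 40)/2 = 20.5; maximum distance = (40 − 1)/2 = 19.5.

location 20.5, max distance 19.5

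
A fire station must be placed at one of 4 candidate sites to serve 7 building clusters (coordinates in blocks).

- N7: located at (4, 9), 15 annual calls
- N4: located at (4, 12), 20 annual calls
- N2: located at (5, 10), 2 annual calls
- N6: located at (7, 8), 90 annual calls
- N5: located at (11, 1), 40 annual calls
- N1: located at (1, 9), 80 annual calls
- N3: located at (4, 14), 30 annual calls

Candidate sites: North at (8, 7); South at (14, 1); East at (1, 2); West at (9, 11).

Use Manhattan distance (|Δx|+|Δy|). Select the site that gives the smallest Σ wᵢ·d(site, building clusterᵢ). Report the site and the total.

North, total 1872 blocks

Total weighted distance at each candidate:
  North (8, 7): total = 1872
  South (14, 1): total = 4476
  East (1, 2): total = 2964
  West (9, 11): total = 2205
Minimum is at North with total 1872 blocks.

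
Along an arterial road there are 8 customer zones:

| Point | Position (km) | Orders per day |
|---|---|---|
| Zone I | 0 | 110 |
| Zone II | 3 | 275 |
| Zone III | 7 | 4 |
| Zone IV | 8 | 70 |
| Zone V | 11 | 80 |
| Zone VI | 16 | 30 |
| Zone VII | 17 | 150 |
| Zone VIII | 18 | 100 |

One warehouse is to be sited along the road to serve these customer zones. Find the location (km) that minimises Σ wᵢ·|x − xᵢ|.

For a sum of weighted absolute distances on a line, the optimum is the weighted median (not the mean). Total weight W = 819; half-weight = 409.5.
Sort by position and accumulate weight:
  km 0 (Zone I, w=110) → cum 110
  km 3 (Zone II, w=275) → cum 385
  km 7 (Zone III, w=4) → cum 389
  km 8 (Zone IV, w=70) → cum 459  ≥ 409.5 → median here
  km 11 (Zone V, w=80) → cum 539
  km 16 (Zone VI, w=30) → cum 569
  km 17 (Zone VII, w=150) → cum 719
  km 18 (Zone VIII, w=100) → cum 819
Optimal location: km 8.

x = 8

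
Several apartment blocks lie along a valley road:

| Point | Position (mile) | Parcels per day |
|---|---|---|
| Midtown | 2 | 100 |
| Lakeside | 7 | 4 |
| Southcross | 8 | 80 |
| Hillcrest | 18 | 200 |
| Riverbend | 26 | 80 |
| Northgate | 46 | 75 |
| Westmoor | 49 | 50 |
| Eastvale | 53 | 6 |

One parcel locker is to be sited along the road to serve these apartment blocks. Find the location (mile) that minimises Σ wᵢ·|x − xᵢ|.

For a sum of weighted absolute distances on a line, the optimum is the weighted median (not the mean). Total weight W = 595; half-weight = 297.5.
Sort by position and accumulate weight:
  mile 2 (Midtown, w=100) → cum 100
  mile 7 (Lakeside, w=4) → cum 104
  mile 8 (Southcross, w=80) → cum 184
  mile 18 (Hillcrest, w=200) → cum 384  ≥ 297.5 → median here
  mile 26 (Riverbend, w=80) → cum 464
  mile 46 (Northgate, w=75) → cum 539
  mile 49 (Westmoor, w=50) → cum 589
  mile 53 (Eastvale, w=6) → cum 595
Optimal location: mile 18.

x = 18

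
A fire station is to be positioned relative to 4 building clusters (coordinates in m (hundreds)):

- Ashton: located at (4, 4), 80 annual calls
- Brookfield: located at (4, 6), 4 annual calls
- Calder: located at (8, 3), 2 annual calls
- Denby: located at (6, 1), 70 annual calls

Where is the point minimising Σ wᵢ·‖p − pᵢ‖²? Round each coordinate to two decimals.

The minimiser of Σwᵢ‖p−pᵢ‖² is the weighted centroid p* = (Σwᵢpᵢ)/(Σwᵢ).
Σwᵢ = 156.
Σwᵢxᵢ = 80·4 + 4·4 + 2·8 + 70·6 = 772.
Σwᵢyᵢ = 80·4 + 4·6 + 2·3 + 70·1 = 420.
x* = 772/156 = 4.95, y* = 420/156 = 2.69.

(4.95, 2.69)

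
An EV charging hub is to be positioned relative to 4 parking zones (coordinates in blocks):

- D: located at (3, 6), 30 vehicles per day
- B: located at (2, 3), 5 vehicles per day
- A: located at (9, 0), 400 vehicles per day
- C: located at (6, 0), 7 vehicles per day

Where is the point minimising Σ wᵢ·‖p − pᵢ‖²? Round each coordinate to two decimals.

(8.47, 0.44)

The minimiser of Σwᵢ‖p−pᵢ‖² is the weighted centroid p* = (Σwᵢpᵢ)/(Σwᵢ).
Σwᵢ = 442.
Σwᵢxᵢ = 30·3 + 5·2 + 400·9 + 7·6 = 3742.
Σwᵢyᵢ = 30·6 + 5·3 + 400·0 + 7·0 = 195.
x* = 3742/442 = 8.47, y* = 195/442 = 0.44.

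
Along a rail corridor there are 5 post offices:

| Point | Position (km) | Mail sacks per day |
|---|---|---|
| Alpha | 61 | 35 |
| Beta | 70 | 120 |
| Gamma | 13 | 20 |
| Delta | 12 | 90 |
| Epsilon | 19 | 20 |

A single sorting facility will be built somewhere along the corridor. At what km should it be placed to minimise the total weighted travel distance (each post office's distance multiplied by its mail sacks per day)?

x = 61

For a sum of weighted absolute distances on a line, the optimum is the weighted median (not the mean). Total weight W = 285; half-weight = 142.5.
Sort by position and accumulate weight:
  km 12 (Delta, w=90) → cum 90
  km 13 (Gamma, w=20) → cum 110
  km 19 (Epsilon, w=20) → cum 130
  km 61 (Alpha, w=35) → cum 165  ≥ 142.5 → median here
  km 70 (Beta, w=120) → cum 285
Optimal location: km 61.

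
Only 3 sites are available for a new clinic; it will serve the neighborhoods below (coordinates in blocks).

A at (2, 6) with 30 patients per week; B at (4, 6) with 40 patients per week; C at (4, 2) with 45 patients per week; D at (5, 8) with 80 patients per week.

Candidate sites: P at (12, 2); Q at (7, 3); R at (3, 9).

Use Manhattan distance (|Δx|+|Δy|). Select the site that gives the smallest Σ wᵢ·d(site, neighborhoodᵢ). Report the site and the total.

Total weighted distance at each candidate:
  P (12, 2): total = 2300
  Q (7, 3): total = 1220
  R (3, 9): total = 880
Minimum is at R with total 880 blocks.

R, total 880 blocks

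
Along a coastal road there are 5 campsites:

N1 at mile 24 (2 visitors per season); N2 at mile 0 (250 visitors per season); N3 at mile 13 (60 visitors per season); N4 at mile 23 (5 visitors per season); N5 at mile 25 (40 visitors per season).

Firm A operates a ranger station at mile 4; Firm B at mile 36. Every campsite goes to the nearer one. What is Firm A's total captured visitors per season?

310

The indifferent point is the midpoint (4+36)/2 = 20; campsites left of it (closer to Firm A at 4) go to Firm A, those right go to Firm B.
  N2 at 0 (w=250) → Firm A
  N3 at 13 (w=60) → Firm A
  N4 at 23 (w=5) → Firm B
  N1 at 24 (w=2) → Firm B
  N5 at 25 (w=40) → Firm B
Firm A captures 310; Firm B captures 47.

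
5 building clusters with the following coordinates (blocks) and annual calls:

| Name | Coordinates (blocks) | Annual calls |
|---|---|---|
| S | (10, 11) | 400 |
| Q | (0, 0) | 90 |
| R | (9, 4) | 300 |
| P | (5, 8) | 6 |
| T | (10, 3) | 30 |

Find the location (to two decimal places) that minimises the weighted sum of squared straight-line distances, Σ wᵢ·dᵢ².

The minimiser of Σwᵢ‖p−pᵢ‖² is the weighted centroid p* = (Σwᵢpᵢ)/(Σwᵢ).
Σwᵢ = 826.
Σwᵢxᵢ = 400·10 + 90·0 + 300·9 + 6·5 + 30·10 = 7030.
Σwᵢyᵢ = 400·11 + 90·0 + 300·4 + 6·8 + 30·3 = 5738.
x* = 7030/826 = 8.51, y* = 5738/826 = 6.95.

(8.51, 6.95)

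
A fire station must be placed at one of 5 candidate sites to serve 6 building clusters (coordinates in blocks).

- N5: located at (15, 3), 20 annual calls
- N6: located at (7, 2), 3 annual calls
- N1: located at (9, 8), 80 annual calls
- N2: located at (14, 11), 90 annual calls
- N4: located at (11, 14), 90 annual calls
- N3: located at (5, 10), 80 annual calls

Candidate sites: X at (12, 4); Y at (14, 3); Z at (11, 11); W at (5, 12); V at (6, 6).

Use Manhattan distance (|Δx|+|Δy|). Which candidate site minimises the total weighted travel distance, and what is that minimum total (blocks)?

Z, total 1779 blocks

Total weighted distance at each candidate:
  X (12, 4): total = 3501
  Y (14, 3): total = 4104
  Z (11, 11): total = 1779
  W (5, 12): total = 2836
  V (6, 6): total = 3395
Minimum is at Z with total 1779 blocks.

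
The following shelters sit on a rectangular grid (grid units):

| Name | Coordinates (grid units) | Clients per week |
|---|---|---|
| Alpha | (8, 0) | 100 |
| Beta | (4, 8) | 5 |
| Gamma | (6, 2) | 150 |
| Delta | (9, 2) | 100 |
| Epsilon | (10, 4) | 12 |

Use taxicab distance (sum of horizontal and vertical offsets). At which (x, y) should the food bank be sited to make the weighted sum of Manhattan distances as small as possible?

Manhattan distance separates: Σwᵢ(|x−xᵢ|+|y−yᵢ|) = Σwᵢ|x−xᵢ| + Σwᵢ|y−yᵢ|, so x and y are optimised independently as 1-D weighted medians.
Total weight W = 367; half = 183.5.
x-coordinate, sorted with cumulative weight:
  x=4 (Beta, w=5) cum 5
  x=6 (Gamma, w=150) cum 155
  x=8 (Alpha, w=100) cum 255  ← median
  x=9 (Delta, w=100) cum 355
  x=10 (Epsilon, w=12) cum 367
⇒ x* = 8
y-coordinate, sorted with cumulative weight:
  y=0 (Alpha, w=100) cum 100
  y=2 (Gamma, w=150) cum 250  ← median
  y=2 (Delta, w=100) cum 350
  y=4 (Epsilon, w=12) cum 362
  y=8 (Beta, w=5) cum 367
⇒ y* = 2

(8, 2)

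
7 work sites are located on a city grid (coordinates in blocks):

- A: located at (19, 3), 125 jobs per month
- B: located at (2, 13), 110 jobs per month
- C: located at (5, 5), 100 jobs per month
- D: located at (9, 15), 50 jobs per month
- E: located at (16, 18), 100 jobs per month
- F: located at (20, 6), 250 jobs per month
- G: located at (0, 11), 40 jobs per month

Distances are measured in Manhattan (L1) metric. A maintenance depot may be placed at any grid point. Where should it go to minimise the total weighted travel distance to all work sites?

(16, 6)

Manhattan distance separates: Σwᵢ(|x−xᵢ|+|y−yᵢ|) = Σwᵢ|x−xᵢ| + Σwᵢ|y−yᵢ|, so x and y are optimised independently as 1-D weighted medians.
Total weight W = 775; half = 387.5.
x-coordinate, sorted with cumulative weight:
  x=0 (G, w=40) cum 40
  x=2 (B, w=110) cum 150
  x=5 (C, w=100) cum 250
  x=9 (D, w=50) cum 300
  x=16 (E, w=100) cum 400  ← median
  x=19 (A, w=125) cum 525
  x=20 (F, w=250) cum 775
⇒ x* = 16
y-coordinate, sorted with cumulative weight:
  y=3 (A, w=125) cum 125
  y=5 (C, w=100) cum 225
  y=6 (F, w=250) cum 475  ← median
  y=11 (G, w=40) cum 515
  y=13 (B, w=110) cum 625
  y=15 (D, w=50) cum 675
  y=18 (E, w=100) cum 775
⇒ y* = 6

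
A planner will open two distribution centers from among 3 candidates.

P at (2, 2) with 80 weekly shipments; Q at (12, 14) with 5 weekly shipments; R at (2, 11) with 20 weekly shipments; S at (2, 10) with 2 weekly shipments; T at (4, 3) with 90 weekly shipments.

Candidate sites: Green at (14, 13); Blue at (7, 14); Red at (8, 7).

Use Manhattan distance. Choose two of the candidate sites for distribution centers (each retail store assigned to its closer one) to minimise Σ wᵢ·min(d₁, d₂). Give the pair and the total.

{Blue, Red}, total 1803

Evaluate every pair (each demand assigned to the nearer of the two):
  {Blue, Red}: total = 1803
  {Green, Red}: total = 1833
  {Green, Blue}: total = 2813
Best pair: {Blue, Red} with total 1803.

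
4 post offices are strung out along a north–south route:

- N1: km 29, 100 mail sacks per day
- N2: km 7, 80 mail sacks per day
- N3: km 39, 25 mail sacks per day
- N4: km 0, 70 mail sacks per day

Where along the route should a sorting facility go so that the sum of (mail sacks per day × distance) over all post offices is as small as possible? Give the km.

For a sum of weighted absolute distances on a line, the optimum is the weighted median (not the mean). Total weight W = 275; half-weight = 137.5.
Sort by position and accumulate weight:
  km 0 (N4, w=70) → cum 70
  km 7 (N2, w=80) → cum 150  ≥ 137.5 → median here
  km 29 (N1, w=100) → cum 250
  km 39 (N3, w=25) → cum 275
Optimal location: km 7.

x = 7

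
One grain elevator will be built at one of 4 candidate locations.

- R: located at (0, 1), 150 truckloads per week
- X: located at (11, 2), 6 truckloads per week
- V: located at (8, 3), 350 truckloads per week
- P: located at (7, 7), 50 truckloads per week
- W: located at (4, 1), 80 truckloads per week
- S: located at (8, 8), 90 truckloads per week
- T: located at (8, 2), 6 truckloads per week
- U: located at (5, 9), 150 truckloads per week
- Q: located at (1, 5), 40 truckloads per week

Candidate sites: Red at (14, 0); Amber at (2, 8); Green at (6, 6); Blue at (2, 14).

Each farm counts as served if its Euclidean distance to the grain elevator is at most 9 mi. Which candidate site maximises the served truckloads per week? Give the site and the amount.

Coverage radius r = 9 mi; a point is covered iff (Δx)²+(Δy)² ≤ 9² = 81.
  Red (14, 0): covers {X, V, T} → 362
  Amber (2, 8): covers {R, V, P, W, S, T, U, Q} → 916
  Green (6, 6): covers {R, X, V, P, W, S, T, U, Q} → 922
  Blue (2, 14): covers {P, S, U} → 290
Maximum coverage at Green: 922 truckloads per week.

Green, covering 922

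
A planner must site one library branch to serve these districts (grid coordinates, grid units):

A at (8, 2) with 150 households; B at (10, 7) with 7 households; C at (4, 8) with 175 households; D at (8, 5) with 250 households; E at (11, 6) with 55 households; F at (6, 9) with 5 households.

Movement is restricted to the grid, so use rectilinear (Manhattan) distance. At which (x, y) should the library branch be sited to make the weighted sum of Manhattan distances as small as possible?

Manhattan distance separates: Σwᵢ(|x−xᵢ|+|y−yᵢ|) = Σwᵢ|x−xᵢ| + Σwᵢ|y−yᵢ|, so x and y are optimised independently as 1-D weighted medians.
Total weight W = 642; half = 321.
x-coordinate, sorted with cumulative weight:
  x=4 (C, w=175) cum 175
  x=6 (F, w=5) cum 180
  x=8 (A, w=150) cum 330  ← median
  x=8 (D, w=250) cum 580
  x=10 (B, w=7) cum 587
  x=11 (E, w=55) cum 642
⇒ x* = 8
y-coordinate, sorted with cumulative weight:
  y=2 (A, w=150) cum 150
  y=5 (D, w=250) cum 400  ← median
  y=6 (E, w=55) cum 455
  y=7 (B, w=7) cum 462
  y=8 (C, w=175) cum 637
  y=9 (F, w=5) cum 642
⇒ y* = 5

(8, 5)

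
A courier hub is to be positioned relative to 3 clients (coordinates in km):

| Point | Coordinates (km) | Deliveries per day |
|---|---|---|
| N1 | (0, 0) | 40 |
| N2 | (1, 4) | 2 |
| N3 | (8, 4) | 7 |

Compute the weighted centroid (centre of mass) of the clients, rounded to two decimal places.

The minimiser of Σwᵢ‖p−pᵢ‖² is the weighted centroid p* = (Σwᵢpᵢ)/(Σwᵢ).
Σwᵢ = 49.
Σwᵢxᵢ = 40·0 + 2·1 + 7·8 = 58.
Σwᵢyᵢ = 40·0 + 2·4 + 7·4 = 36.
x* = 58/49 = 1.18, y* = 36/49 = 0.73.

(1.18, 0.73)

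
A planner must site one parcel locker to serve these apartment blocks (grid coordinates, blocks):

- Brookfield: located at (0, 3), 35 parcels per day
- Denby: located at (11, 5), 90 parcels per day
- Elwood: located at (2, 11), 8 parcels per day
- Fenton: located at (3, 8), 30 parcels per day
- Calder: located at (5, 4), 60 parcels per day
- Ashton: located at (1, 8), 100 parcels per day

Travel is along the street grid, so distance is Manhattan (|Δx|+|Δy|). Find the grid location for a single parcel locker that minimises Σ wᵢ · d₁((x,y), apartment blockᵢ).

Manhattan distance separates: Σwᵢ(|x−xᵢ|+|y−yᵢ|) = Σwᵢ|x−xᵢ| + Σwᵢ|y−yᵢ|, so x and y are optimised independently as 1-D weighted medians.
Total weight W = 323; half = 161.5.
x-coordinate, sorted with cumulative weight:
  x=0 (Brookfield, w=35) cum 35
  x=1 (Ashton, w=100) cum 135
  x=2 (Elwood, w=8) cum 143
  x=3 (Fenton, w=30) cum 173  ← median
  x=5 (Calder, w=60) cum 233
  x=11 (Denby, w=90) cum 323
⇒ x* = 3
y-coordinate, sorted with cumulative weight:
  y=3 (Brookfield, w=35) cum 35
  y=4 (Calder, w=60) cum 95
  y=5 (Denby, w=90) cum 185  ← median
  y=8 (Fenton, w=30) cum 215
  y=8 (Ashton, w=100) cum 315
  y=11 (Elwood, w=8) cum 323
⇒ y* = 5

(3, 5)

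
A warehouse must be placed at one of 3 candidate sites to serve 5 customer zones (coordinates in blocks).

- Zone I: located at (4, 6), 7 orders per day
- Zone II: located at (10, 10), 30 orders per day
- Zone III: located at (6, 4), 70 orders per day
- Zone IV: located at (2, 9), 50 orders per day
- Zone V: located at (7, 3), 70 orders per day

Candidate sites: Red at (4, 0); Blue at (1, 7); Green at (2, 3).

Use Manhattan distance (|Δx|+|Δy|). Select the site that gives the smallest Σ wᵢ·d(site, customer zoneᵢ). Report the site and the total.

Total weighted distance at each candidate:
  Red (4, 0): total = 1912
  Blue (1, 7): total = 1798
  Green (2, 3): total = 1485
Minimum is at Green with total 1485 blocks.

Green, total 1485 blocks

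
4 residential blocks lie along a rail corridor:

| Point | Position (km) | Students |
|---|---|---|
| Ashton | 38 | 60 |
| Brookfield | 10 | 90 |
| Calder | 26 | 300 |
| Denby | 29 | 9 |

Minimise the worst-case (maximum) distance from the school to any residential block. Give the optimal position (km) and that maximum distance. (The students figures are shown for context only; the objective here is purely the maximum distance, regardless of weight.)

The 1-center on a line is the midpoint of the two extreme points: leftmost at 10, rightmost at 38.
Optimal location = (10 + 38)/2 = 24; maximum distance = (38 − 10)/2 = 14.

location 24, max distance 14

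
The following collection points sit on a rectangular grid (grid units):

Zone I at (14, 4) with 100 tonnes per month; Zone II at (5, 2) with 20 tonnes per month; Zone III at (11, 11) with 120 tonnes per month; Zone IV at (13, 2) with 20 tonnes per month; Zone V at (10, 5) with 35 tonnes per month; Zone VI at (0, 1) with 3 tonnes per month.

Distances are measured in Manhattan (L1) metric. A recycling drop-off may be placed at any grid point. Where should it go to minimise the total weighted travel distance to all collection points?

Manhattan distance separates: Σwᵢ(|x−xᵢ|+|y−yᵢ|) = Σwᵢ|x−xᵢ| + Σwᵢ|y−yᵢ|, so x and y are optimised independently as 1-D weighted medians.
Total weight W = 298; half = 149.
x-coordinate, sorted with cumulative weight:
  x=0 (Zone VI, w=3) cum 3
  x=5 (Zone II, w=20) cum 23
  x=10 (Zone V, w=35) cum 58
  x=11 (Zone III, w=120) cum 178  ← median
  x=13 (Zone IV, w=20) cum 198
  x=14 (Zone I, w=100) cum 298
⇒ x* = 11
y-coordinate, sorted with cumulative weight:
  y=1 (Zone VI, w=3) cum 3
  y=2 (Zone II, w=20) cum 23
  y=2 (Zone IV, w=20) cum 43
  y=4 (Zone I, w=100) cum 143
  y=5 (Zone V, w=35) cum 178  ← median
  y=11 (Zone III, w=120) cum 298
⇒ y* = 5

(11, 5)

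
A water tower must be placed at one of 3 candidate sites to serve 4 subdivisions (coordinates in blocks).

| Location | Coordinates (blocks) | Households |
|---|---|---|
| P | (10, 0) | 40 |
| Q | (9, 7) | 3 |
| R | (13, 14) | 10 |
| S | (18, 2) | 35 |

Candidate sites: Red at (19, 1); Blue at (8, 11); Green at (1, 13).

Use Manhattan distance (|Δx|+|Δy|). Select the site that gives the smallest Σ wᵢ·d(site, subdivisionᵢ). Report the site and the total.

Red, total 708 blocks

Total weighted distance at each candidate:
  Red (19, 1): total = 708
  Blue (8, 11): total = 1280
  Green (1, 13): total = 2032
Minimum is at Red with total 708 blocks.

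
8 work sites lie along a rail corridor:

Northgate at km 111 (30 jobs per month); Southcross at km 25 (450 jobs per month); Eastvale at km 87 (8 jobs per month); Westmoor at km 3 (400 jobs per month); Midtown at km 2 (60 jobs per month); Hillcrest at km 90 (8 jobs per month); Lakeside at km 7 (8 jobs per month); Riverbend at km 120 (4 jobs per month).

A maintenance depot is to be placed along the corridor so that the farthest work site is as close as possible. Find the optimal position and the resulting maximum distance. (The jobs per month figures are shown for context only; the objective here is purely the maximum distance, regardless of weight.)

location 61, max distance 59

The 1-center on a line is the midpoint of the two extreme points: leftmost at 2, rightmost at 120.
Optimal location = (2 + 120)/2 = 61; maximum distance = (120 − 2)/2 = 59.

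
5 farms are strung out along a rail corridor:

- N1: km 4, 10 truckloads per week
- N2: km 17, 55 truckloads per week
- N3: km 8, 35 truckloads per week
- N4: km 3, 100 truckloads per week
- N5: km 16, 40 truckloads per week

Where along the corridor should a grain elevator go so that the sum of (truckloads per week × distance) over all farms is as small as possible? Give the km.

x = 8

For a sum of weighted absolute distances on a line, the optimum is the weighted median (not the mean). Total weight W = 240; half-weight = 120.
Sort by position and accumulate weight:
  km 3 (N4, w=100) → cum 100
  km 4 (N1, w=10) → cum 110
  km 8 (N3, w=35) → cum 145  ≥ 120 → median here
  km 16 (N5, w=40) → cum 185
  km 17 (N2, w=55) → cum 240
Optimal location: km 8.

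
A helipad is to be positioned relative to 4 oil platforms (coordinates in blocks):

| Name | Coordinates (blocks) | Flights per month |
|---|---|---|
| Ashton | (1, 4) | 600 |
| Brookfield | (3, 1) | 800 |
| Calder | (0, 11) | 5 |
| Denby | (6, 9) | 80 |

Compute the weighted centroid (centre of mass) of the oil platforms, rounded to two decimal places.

(2.34, 2.68)

The minimiser of Σwᵢ‖p−pᵢ‖² is the weighted centroid p* = (Σwᵢpᵢ)/(Σwᵢ).
Σwᵢ = 1485.
Σwᵢxᵢ = 600·1 + 800·3 + 5·0 + 80·6 = 3480.
Σwᵢyᵢ = 600·4 + 800·1 + 5·11 + 80·9 = 3975.
x* = 3480/1485 = 2.34, y* = 3975/1485 = 2.68.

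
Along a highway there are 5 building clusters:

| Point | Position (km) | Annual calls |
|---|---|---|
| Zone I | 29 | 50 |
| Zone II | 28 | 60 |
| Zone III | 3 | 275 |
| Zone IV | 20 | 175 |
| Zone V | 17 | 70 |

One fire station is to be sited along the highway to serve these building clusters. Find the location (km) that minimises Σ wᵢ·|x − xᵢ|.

x = 17

For a sum of weighted absolute distances on a line, the optimum is the weighted median (not the mean). Total weight W = 630; half-weight = 315.
Sort by position and accumulate weight:
  km 3 (Zone III, w=275) → cum 275
  km 17 (Zone V, w=70) → cum 345  ≥ 315 → median here
  km 20 (Zone IV, w=175) → cum 520
  km 28 (Zone II, w=60) → cum 580
  km 29 (Zone I, w=50) → cum 630
Optimal location: km 17.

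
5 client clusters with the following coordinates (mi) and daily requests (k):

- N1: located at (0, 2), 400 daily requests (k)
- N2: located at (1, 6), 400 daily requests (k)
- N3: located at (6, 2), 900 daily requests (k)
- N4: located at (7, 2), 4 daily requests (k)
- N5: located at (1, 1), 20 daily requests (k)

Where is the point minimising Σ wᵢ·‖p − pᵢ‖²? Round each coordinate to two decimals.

The minimiser of Σwᵢ‖p−pᵢ‖² is the weighted centroid p* = (Σwᵢpᵢ)/(Σwᵢ).
Σwᵢ = 1724.
Σwᵢxᵢ = 400·0 + 400·1 + 900·6 + 4·7 + 20·1 = 5848.
Σwᵢyᵢ = 400·2 + 400·6 + 900·2 + 4·2 + 20·1 = 5028.
x* = 5848/1724 = 3.39, y* = 5028/1724 = 2.92.

(3.39, 2.92)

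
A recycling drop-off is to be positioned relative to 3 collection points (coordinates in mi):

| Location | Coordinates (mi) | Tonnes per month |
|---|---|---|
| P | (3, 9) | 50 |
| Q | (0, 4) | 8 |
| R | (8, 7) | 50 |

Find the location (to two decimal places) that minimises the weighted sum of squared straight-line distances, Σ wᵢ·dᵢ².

The minimiser of Σwᵢ‖p−pᵢ‖² is the weighted centroid p* = (Σwᵢpᵢ)/(Σwᵢ).
Σwᵢ = 108.
Σwᵢxᵢ = 50·3 + 8·0 + 50·8 = 550.
Σwᵢyᵢ = 50·9 + 8·4 + 50·7 = 832.
x* = 550/108 = 5.09, y* = 832/108 = 7.70.

(5.09, 7.70)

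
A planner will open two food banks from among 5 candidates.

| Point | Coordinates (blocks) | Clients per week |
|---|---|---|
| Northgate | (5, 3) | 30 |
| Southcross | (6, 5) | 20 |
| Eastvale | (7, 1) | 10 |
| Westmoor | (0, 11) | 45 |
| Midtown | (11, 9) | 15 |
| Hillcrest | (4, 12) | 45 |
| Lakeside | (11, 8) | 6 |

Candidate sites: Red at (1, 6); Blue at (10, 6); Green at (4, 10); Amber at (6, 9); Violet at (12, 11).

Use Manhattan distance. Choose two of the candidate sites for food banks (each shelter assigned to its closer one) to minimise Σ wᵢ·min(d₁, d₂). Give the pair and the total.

Evaluate every pair (each demand assigned to the nearer of the two):
  {Green, Amber}: total = 806
  {Blue, Green}: total = 813
  {Green, Violet}: total = 884
  {Red, Green}: total = 929
  {Red, Amber}: total = 986
  {Blue, Amber}: total = 1033
  {Amber, Violet}: total = 1034
  {Red, Blue}: total = 1143
  {Red, Violet}: total = 1184
  {Blue, Violet}: total = 1428
Best pair: {Green, Amber} with total 806.

{Green, Amber}, total 806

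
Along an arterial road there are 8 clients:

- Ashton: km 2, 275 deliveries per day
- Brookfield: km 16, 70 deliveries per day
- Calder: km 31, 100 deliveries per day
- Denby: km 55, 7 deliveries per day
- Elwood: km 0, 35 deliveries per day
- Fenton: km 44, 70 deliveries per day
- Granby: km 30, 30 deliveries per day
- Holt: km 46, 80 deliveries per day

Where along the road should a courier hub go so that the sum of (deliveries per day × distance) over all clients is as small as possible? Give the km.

For a sum of weighted absolute distances on a line, the optimum is the weighted median (not the mean). Total weight W = 667; half-weight = 333.5.
Sort by position and accumulate weight:
  km 0 (Elwood, w=35) → cum 35
  km 2 (Ashton, w=275) → cum 310
  km 16 (Brookfield, w=70) → cum 380  ≥ 333.5 → median here
  km 30 (Granby, w=30) → cum 410
  km 31 (Calder, w=100) → cum 510
  km 44 (Fenton, w=70) → cum 580
  km 46 (Holt, w=80) → cum 660
  km 55 (Denby, w=7) → cum 667
Optimal location: km 16.

x = 16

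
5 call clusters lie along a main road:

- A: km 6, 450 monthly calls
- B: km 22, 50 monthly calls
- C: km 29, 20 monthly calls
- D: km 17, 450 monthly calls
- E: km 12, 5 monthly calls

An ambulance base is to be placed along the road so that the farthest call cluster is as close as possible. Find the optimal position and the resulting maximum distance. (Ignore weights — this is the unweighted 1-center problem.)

The 1-center on a line is the midpoint of the two extreme points: leftmost at 6, rightmost at 29.
Optimal location = (6 + 29)/2 = 17.5; maximum distance = (29 − 6)/2 = 11.5.

location 17.5, max distance 11.5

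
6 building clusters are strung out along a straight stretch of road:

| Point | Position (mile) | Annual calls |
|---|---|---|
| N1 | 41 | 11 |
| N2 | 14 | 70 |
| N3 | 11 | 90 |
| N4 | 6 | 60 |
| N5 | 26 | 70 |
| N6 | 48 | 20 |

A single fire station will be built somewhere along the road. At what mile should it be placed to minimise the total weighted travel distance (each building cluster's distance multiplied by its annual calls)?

x = 14

For a sum of weighted absolute distances on a line, the optimum is the weighted median (not the mean). Total weight W = 321; half-weight = 160.5.
Sort by position and accumulate weight:
  mile 6 (N4, w=60) → cum 60
  mile 11 (N3, w=90) → cum 150
  mile 14 (N2, w=70) → cum 220  ≥ 160.5 → median here
  mile 26 (N5, w=70) → cum 290
  mile 41 (N1, w=11) → cum 301
  mile 48 (N6, w=20) → cum 321
Optimal location: mile 14.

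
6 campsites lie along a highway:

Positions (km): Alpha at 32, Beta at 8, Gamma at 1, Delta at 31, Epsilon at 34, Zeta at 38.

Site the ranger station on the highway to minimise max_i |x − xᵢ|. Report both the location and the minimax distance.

location 19.5, max distance 18.5

The 1-center on a line is the midpoint of the two extreme points: leftmost at 1, rightmost at 38.
Optimal location = (1 + 38)/2 = 19.5; maximum distance = (38 − 1)/2 = 18.5.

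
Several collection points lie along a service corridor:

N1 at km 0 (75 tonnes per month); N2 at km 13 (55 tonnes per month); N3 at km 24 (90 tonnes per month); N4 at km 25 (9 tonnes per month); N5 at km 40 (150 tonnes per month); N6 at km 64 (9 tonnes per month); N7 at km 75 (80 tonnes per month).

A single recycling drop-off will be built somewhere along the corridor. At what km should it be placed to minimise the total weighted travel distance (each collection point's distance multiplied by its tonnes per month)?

For a sum of weighted absolute distances on a line, the optimum is the weighted median (not the mean). Total weight W = 468; half-weight = 234.
Sort by position and accumulate weight:
  km 0 (N1, w=75) → cum 75
  km 13 (N2, w=55) → cum 130
  km 24 (N3, w=90) → cum 220
  km 25 (N4, w=9) → cum 229
  km 40 (N5, w=150) → cum 379  ≥ 234 → median here
  km 64 (N6, w=9) → cum 388
  km 75 (N7, w=80) → cum 468
Optimal location: km 40.

x = 40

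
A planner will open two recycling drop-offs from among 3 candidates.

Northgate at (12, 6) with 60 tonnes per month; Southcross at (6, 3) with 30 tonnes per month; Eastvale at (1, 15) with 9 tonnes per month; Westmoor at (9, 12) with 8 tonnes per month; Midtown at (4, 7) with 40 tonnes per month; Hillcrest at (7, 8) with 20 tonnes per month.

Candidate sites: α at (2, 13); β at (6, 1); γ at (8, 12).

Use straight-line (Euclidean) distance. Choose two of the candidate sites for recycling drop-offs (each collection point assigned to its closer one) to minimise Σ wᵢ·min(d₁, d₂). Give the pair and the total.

{β, γ}, total 904.7

Evaluate every pair (each demand assigned to the nearer of the two):
  {β, γ}: total = 904.7
  {α, β}: total = 999.7
  {α, γ}: total = 1072.8
Best pair: {β, γ} with total 904.7.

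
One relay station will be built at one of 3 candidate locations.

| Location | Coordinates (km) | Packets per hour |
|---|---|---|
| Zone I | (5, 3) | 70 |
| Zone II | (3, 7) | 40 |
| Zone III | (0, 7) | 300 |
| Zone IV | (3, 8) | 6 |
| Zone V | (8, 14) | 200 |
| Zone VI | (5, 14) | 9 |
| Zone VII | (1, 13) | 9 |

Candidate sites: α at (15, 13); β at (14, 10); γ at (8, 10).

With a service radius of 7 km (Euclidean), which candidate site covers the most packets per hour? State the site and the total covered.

Coverage radius r = 7 km; a point is covered iff (Δx)²+(Δy)² ≤ 7² = 49.
  α (15, 13): covers {none} → 0
  β (14, 10): covers {none} → 0
  γ (8, 10): covers {Zone II, Zone IV, Zone V, Zone VI} → 255
Maximum coverage at γ: 255 packets per hour.

γ, covering 255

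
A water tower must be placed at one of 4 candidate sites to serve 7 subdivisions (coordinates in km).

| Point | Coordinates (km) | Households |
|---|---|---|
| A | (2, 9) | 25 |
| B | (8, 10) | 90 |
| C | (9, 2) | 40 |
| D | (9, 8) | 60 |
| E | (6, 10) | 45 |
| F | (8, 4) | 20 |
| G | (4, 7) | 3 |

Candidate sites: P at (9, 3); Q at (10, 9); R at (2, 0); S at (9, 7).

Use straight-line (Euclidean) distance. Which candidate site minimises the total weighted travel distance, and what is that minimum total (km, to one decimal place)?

Total weighted distance at each candidate:
  P (9, 3): total = 1597.1
  Q (10, 9): total = 1081.2
  R (2, 0): total = 2854.3
  S (9, 7): total = 995.8
Minimum is at S with total 995.8 km.

S, total 995.8 km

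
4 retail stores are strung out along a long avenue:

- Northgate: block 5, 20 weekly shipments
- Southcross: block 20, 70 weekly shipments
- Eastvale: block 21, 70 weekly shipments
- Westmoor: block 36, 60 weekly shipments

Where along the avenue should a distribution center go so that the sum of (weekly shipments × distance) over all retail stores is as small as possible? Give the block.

x = 21

For a sum of weighted absolute distances on a line, the optimum is the weighted median (not the mean). Total weight W = 220; half-weight = 110.
Sort by position and accumulate weight:
  block 5 (Northgate, w=20) → cum 20
  block 20 (Southcross, w=70) → cum 90
  block 21 (Eastvale, w=70) → cum 160  ≥ 110 → median here
  block 36 (Westmoor, w=60) → cum 220
Optimal location: block 21.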